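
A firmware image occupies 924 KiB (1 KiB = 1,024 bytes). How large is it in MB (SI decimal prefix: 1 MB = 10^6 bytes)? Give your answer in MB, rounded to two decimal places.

0.95 MB

924 KiB = 924 × 2^10 bytes = 946,176 bytes
1 MB = 10^6 bytes = 1,000,000 bytes
946,176 / 1,000,000 = 0.95 MB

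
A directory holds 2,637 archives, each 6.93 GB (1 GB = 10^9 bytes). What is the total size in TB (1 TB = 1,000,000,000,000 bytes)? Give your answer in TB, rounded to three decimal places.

Total = 2,637 × 6.93 GB = 18274.41 GB
= 18274.41 × 1,000,000,000 bytes = 18,274,410,000,000 bytes
1 TB = 1,000,000,000,000 bytes
18,274,410,000,000 / 1,000,000,000,000 = 18.274 TB

18.274 TB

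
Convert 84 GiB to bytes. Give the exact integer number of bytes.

90,194,313,216 bytes

84 × 1,073,741,824 = 90,194,313,216 bytes  (1 GiB = 2^30 bytes)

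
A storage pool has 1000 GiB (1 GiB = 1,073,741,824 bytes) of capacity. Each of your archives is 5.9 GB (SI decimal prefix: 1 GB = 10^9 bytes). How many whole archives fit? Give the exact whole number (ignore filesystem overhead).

Capacity: 1000 GiB = 1,073,741,824,000 bytes
Per item: 5.9 GB = 5,900,000,000 bytes
⌊1,073,741,824,000 / 5,900,000,000⌋ = 181

181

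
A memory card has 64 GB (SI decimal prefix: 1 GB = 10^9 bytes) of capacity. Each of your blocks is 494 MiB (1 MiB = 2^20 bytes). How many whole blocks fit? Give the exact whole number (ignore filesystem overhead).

Capacity: 64 GB = 64,000,000,000 bytes
Per item: 494 MiB = 517,996,544 bytes
⌊64,000,000,000 / 517,996,544⌋ = 123

123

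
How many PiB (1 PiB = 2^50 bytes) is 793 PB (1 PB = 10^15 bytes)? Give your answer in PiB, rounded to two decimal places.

793 PB = 793 × 10^15 bytes = 793,000,000,000,000,000 bytes
1 PiB = 2^50 bytes = 1,125,899,906,842,624 bytes
793,000,000,000,000,000 / 1,125,899,906,842,624 = 704.33 PiB

704.33 PiB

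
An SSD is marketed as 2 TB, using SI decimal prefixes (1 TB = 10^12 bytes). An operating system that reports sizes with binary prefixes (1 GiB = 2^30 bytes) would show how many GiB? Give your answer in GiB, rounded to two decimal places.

2 TB = 2 × 10^12 bytes = 2,000,000,000,000 bytes
1 GiB = 2^30 bytes = 1,073,741,824 bytes
2,000,000,000,000 / 1,073,741,824 = 1,862.65 GiB

1,862.65 GiB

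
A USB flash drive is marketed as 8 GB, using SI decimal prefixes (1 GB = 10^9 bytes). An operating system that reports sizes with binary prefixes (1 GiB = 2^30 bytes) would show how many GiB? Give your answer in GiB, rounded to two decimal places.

7.45 GiB

8 GB × 1,000,000,000 bytes/GB = 8,000,000,000 bytes
1 GiB = 1,073,741,824 bytes
8,000,000,000 / 1,073,741,824 = 7.45 GiB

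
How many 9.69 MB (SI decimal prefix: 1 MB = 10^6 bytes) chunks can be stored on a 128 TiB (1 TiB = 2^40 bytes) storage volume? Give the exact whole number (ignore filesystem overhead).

Capacity: 128 TiB = 140,737,488,355,328 bytes
Per item: 9.69 MB = 9,690,000 bytes
⌊140,737,488,355,328 / 9,690,000⌋ = 14,523,992

14,523,992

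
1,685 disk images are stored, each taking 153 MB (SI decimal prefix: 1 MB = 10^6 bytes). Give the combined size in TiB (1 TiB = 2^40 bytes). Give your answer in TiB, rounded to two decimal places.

Total = 1,685 × 153 MB = 257,805 MB
= 257,805 × 1,000,000 bytes = 257,805,000,000 bytes
1 TiB = 1,099,511,627,776 bytes
257,805,000,000 / 1,099,511,627,776 = 0.23 TiB

0.23 TiB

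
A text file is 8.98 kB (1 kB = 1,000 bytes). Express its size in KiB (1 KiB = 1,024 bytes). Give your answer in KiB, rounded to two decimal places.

8.77 KiB

8.98 kB × 1,000 bytes/kB = 8,980 bytes
1 KiB = 2^10 bytes = 1,024 bytes
8,980 / 1,024 = 8.77 KiB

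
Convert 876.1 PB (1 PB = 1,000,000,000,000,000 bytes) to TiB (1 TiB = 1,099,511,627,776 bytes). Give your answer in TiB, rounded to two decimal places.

876.1 PB × 1,000,000,000,000,000 bytes/PB = 876,100,000,000,000,000 bytes
1 TiB = 1,099,511,627,776 bytes
876,100,000,000,000,000 / 1,099,511,627,776 = 796,808.31 TiB

796,808.31 TiB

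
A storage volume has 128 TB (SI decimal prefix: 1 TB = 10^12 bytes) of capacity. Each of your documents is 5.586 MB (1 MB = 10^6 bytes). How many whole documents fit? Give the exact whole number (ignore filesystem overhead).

22,914,428

Capacity: 128 TB = 128,000,000,000,000 bytes
Per item: 5.586 MB = 5,586,000 bytes
⌊128,000,000,000,000 / 5,586,000⌋ = 22,914,428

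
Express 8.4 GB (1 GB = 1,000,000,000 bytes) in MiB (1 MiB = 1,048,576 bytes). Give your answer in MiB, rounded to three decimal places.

8.4 GB × 1,000,000,000 bytes/GB = 8,400,000,000 bytes
1 MiB = 2^20 bytes = 1,048,576 bytes
8,400,000,000 / 1,048,576 = 8,010.864 MiB

8,010.864 MiB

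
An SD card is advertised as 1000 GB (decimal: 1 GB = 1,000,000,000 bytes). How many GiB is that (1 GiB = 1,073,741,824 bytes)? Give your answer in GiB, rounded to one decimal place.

1000 GB = 1000 × 10^9 bytes = 1,000,000,000,000 bytes
1 GiB = 2^30 bytes = 1,073,741,824 bytes
1,000,000,000,000 / 1,073,741,824 = 931.3 GiB

931.3 GiB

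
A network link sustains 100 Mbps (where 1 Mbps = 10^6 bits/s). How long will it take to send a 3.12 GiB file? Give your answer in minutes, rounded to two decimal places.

3.12 GiB = 3,350,074,490.88 bytes = 26,800,595,927.04 bits
100 Mbps = 100,000,000 bits/s
time = 26,800,595,927.04 / 100,000,000 = 268.006 s
268.006 s / 60 = 4.47 minutes

4.47 minutes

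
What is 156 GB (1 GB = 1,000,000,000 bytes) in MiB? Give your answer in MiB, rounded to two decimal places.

156 GB = 156 × 10^9 bytes = 156,000,000,000 bytes
1 MiB = 1,048,576 bytes
156,000,000,000 / 1,048,576 = 148,773.19 MiB

148,773.19 MiB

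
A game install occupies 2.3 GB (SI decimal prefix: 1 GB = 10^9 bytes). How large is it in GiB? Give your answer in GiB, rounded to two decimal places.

2.3 GB = 2.3 × 10^9 bytes = 2,300,000,000 bytes
1 GiB = 1,073,741,824 bytes
2,300,000,000 / 1,073,741,824 = 2.14 GiB

2.14 GiB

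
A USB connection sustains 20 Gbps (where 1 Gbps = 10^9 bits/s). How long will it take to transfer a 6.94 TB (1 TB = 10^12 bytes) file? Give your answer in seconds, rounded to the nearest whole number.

6.94 TB = 6,940,000,000,000 bytes = 55,520,000,000,000 bits
20 Gbps = 20,000,000,000 bits/s
time = 55,520,000,000,000 / 20,000,000,000 = 2,776 s

2,776 seconds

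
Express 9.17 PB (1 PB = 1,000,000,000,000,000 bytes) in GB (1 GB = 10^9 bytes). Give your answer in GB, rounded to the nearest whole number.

9,170,000 GB

9.17 PB = 9.17 × 10^15 bytes = 9,170,000,000,000,000 bytes
1 GB = 10^9 bytes = 1,000,000,000 bytes
9,170,000,000,000,000 / 1,000,000,000 = 9,170,000 GB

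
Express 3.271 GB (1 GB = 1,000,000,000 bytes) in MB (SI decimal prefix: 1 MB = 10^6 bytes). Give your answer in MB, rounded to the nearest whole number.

3.271 GB × 1,000,000,000 bytes/GB = 3,271,000,000 bytes
1 MB = 1,000,000 bytes
3,271,000,000 / 1,000,000 = 3,271 MB

3,271 MB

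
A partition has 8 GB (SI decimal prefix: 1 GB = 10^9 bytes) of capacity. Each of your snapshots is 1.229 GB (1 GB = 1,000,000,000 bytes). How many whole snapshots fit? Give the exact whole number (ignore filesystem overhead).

6

Capacity: 8 GB = 8,000,000,000 bytes
Per item: 1.229 GB = 1,229,000,000 bytes
⌊8,000,000,000 / 1,229,000,000⌋ = 6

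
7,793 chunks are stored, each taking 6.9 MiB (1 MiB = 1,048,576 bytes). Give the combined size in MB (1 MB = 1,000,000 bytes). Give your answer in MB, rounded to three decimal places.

Total = 7,793 × 6.9 MiB = 53771.7 MiB
= 53771.7 × 1,048,576 bytes = 56,383,714,099.2 bytes
1 MB = 1,000,000 bytes
56,383,714,099.2 / 1,000,000 = 56,383.714 MB

56,383.714 MB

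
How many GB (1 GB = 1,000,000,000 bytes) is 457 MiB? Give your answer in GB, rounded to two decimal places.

0.48 GB

457 MiB = 457 × 2^20 bytes = 479,199,232 bytes
1 GB = 10^9 bytes = 1,000,000,000 bytes
479,199,232 / 1,000,000,000 = 0.48 GB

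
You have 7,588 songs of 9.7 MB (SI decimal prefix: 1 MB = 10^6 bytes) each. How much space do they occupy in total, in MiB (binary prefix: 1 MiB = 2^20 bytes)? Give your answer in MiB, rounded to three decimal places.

70,193.863 MiB

Total = 7,588 × 9.7 MB = 73603.6 MB
= 73603.6 × 1,000,000 bytes = 73,603,600,000 bytes
1 MiB = 1,048,576 bytes
73,603,600,000 / 1,048,576 = 70,193.863 MiB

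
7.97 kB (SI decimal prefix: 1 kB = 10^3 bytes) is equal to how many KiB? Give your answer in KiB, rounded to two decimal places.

7.78 KiB

7.97 kB × 1,000 bytes/kB = 7,970 bytes
1 KiB = 2^10 bytes = 1,024 bytes
7,970 / 1,024 = 7.78 KiB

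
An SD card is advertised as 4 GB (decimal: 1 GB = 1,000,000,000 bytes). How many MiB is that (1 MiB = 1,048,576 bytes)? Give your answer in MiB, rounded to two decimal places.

3,814.70 MiB

4 GB = 4 × 10^9 bytes = 4,000,000,000 bytes
1 MiB = 1,048,576 bytes
4,000,000,000 / 1,048,576 = 3,814.70 MiB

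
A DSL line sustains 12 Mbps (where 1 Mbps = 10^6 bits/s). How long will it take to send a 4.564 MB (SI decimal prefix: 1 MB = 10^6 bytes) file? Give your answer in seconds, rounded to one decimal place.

4.564 MB = 4,564,000 bytes = 36,512,000 bits
12 Mbps = 12,000,000 bits/s
time = 36,512,000 / 12,000,000 = 3.0 s

3.0 seconds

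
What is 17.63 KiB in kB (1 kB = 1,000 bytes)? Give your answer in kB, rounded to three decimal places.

17.63 KiB × 1,024 bytes/KiB = 18,053.12 bytes
1 kB = 10^3 bytes = 1,000 bytes
18,053.12 / 1,000 = 18.053 kB

18.053 kB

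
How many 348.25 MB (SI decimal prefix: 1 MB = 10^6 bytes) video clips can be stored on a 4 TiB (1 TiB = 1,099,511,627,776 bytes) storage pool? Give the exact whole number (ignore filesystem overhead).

Capacity: 4 TiB = 4,398,046,511,104 bytes
Per item: 348.25 MB = 348,250,000 bytes
⌊4,398,046,511,104 / 348,250,000⌋ = 12,628

12,628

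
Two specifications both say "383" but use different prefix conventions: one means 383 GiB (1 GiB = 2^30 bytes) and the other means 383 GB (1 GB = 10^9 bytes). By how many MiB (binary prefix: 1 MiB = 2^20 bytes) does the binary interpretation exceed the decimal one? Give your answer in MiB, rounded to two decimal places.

26,934.74 MiB

383 GiB = 383 × 1,073,741,824 = 411,243,118,592 bytes
383 GB = 383 × 1,000,000,000 = 383,000,000,000 bytes
difference = 28,243,118,592 bytes
28,243,118,592 / 1,048,576 = 26,934.74 MiB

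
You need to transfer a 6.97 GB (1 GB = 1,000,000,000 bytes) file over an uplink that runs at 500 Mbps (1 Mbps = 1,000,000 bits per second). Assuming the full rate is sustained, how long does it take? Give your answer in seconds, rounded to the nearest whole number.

6.97 GB = 6,970,000,000 bytes = 55,760,000,000 bits
500 Mbps = 500,000,000 bits/s
time = 55,760,000,000 / 500,000,000 = 112 s

112 seconds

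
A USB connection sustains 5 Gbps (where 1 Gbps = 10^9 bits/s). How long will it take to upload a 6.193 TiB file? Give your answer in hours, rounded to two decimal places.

3.03 hours

6.193 TiB = 6,809,275,510,816.768 bytes = 54,474,204,086,534.144 bits
5 Gbps = 5,000,000,000 bits/s
time = 54,474,204,086,534.144 / 5,000,000,000 = 10,894.8408 s
10,894.8408 s / 3600 = 3.03 hours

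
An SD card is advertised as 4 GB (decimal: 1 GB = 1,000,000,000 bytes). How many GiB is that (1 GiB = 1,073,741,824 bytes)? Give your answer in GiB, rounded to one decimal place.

4 GB = 4 × 10^9 bytes = 4,000,000,000 bytes
1 GiB = 1,073,741,824 bytes
4,000,000,000 / 1,073,741,824 = 3.7 GiB

3.7 GiB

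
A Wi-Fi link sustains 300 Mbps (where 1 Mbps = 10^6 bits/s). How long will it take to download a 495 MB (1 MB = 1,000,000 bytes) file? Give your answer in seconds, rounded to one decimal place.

13.2 seconds

495 MB = 495,000,000 bytes = 3,960,000,000 bits
300 Mbps = 300,000,000 bits/s
time = 3,960,000,000 / 300,000,000 = 13.2 s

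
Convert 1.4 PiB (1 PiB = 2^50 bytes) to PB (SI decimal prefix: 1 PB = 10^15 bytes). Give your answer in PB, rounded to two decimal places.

1.58 PB

1.4 PiB × 1,125,899,906,842,624 bytes/PiB = 1,576,259,869,579,673.6 bytes
1 PB = 10^15 bytes = 1,000,000,000,000,000 bytes
1,576,259,869,579,673.6 / 1,000,000,000,000,000 = 1.58 PB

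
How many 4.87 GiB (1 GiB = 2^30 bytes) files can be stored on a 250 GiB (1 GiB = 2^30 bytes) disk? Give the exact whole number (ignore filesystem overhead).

51

Capacity: 250 GiB = 268,435,456,000 bytes
Per item: 4.87 GiB = 5,229,122,682.88 bytes
⌊268,435,456,000 / 5,229,122,682.88⌋ = 51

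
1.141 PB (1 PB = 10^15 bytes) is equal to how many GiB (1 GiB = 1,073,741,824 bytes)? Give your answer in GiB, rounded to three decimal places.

1,062,639.058 GiB

1.141 PB = 1.141 × 10^15 bytes = 1,141,000,000,000,000 bytes
1 GiB = 2^30 bytes = 1,073,741,824 bytes
1,141,000,000,000,000 / 1,073,741,824 = 1,062,639.058 GiB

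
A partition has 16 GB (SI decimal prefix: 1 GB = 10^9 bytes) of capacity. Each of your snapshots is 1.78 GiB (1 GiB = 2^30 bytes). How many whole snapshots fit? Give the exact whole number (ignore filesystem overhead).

8

Capacity: 16 GB = 16,000,000,000 bytes
Per item: 1.78 GiB = 1,911,260,446.72 bytes
⌊16,000,000,000 / 1,911,260,446.72⌋ = 8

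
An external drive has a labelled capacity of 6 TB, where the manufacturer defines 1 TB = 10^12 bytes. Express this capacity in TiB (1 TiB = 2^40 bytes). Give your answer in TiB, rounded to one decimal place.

6 TB = 6 × 10^12 bytes = 6,000,000,000,000 bytes
1 TiB = 2^40 bytes = 1,099,511,627,776 bytes
6,000,000,000,000 / 1,099,511,627,776 = 5.5 TiB

5.5 TiB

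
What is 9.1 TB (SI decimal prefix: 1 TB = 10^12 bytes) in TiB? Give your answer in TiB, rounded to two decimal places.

9.1 TB × 1,000,000,000,000 bytes/TB = 9,100,000,000,000 bytes
1 TiB = 2^40 bytes = 1,099,511,627,776 bytes
9,100,000,000,000 / 1,099,511,627,776 = 8.28 TiB

8.28 TiB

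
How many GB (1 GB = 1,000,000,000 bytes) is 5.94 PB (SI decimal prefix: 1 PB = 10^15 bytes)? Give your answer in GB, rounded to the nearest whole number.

5,940,000 GB

5.94 PB × 1,000,000,000,000,000 bytes/PB = 5,940,000,000,000,000 bytes
1 GB = 10^9 bytes = 1,000,000,000 bytes
5,940,000,000,000,000 / 1,000,000,000 = 5,940,000 GB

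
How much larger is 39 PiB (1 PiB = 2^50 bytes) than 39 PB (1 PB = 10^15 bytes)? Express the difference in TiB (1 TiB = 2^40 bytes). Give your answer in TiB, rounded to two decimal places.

4,465.71 TiB

39 PiB = 39 × 1,125,899,906,842,624 = 43,910,096,366,862,336 bytes
39 PB = 39 × 1,000,000,000,000,000 = 39,000,000,000,000,000 bytes
difference = 4,910,096,366,862,336 bytes
4,910,096,366,862,336 / 1,099,511,627,776 = 4,465.71 TiB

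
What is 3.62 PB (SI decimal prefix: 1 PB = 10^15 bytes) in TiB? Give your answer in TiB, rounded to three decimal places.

3,292.371 TiB

3.62 PB × 1,000,000,000,000,000 bytes/PB = 3,620,000,000,000,000 bytes
1 TiB = 1,099,511,627,776 bytes
3,620,000,000,000,000 / 1,099,511,627,776 = 3,292.371 TiB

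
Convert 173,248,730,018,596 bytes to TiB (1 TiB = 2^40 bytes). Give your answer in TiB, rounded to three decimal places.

157.569 TiB

173,248,730,018,596 bytes given.
1 TiB = 1,099,511,627,776 bytes
173,248,730,018,596 / 1,099,511,627,776 = 157.569 TiB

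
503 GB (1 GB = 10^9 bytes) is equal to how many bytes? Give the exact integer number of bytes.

503,000,000,000 bytes

503 × 1,000,000,000 = 503,000,000,000 bytes  (1 GB = 10^9 bytes)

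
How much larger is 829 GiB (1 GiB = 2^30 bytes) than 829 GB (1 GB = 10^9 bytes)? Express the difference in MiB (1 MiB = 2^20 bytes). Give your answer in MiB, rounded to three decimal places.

58,299.992 MiB

829 GiB = 829 × 1,073,741,824 = 890,131,972,096 bytes
829 GB = 829 × 1,000,000,000 = 829,000,000,000 bytes
difference = 61,131,972,096 bytes
61,131,972,096 / 1,048,576 = 58,299.992 MiB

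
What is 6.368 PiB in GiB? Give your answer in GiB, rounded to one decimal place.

6,677,332.0 GiB

6.368 PiB × 1,125,899,906,842,624 bytes/PiB = 7,169,730,606,773,829.632 bytes
1 GiB = 1,073,741,824 bytes
7,169,730,606,773,829.632 / 1,073,741,824 = 6,677,332.0 GiB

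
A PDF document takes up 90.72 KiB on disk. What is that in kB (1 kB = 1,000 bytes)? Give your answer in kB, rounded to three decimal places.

90.72 KiB × 1,024 bytes/KiB = 92,897.28 bytes
1 kB = 10^3 bytes = 1,000 bytes
92,897.28 / 1,000 = 92.897 kB

92.897 kB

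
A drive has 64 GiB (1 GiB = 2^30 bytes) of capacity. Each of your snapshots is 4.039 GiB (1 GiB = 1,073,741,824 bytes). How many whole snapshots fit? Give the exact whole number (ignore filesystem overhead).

15

Capacity: 64 GiB = 68,719,476,736 bytes
Per item: 4.039 GiB = 4,336,843,227.136 bytes
⌊68,719,476,736 / 4,336,843,227.136⌋ = 15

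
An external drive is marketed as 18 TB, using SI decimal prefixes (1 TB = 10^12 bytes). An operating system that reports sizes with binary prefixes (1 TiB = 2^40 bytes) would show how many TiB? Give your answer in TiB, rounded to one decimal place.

16.4 TiB

18 TB × 1,000,000,000,000 bytes/TB = 18,000,000,000,000 bytes
1 TiB = 2^40 bytes = 1,099,511,627,776 bytes
18,000,000,000,000 / 1,099,511,627,776 = 16.4 TiB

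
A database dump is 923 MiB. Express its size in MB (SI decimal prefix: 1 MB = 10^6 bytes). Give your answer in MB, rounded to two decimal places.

923 MiB × 1,048,576 bytes/MiB = 967,835,648 bytes
1 MB = 1,000,000 bytes
967,835,648 / 1,000,000 = 967.84 MB

967.84 MB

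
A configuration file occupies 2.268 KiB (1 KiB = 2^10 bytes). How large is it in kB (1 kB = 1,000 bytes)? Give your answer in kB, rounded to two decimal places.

2.268 KiB = 2.268 × 2^10 bytes = 2,322.432 bytes
1 kB = 1,000 bytes
2,322.432 / 1,000 = 2.32 kB

2.32 kB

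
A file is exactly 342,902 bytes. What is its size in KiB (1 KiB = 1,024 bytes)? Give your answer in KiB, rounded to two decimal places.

334.87 KiB

342,902 bytes given.
1 KiB = 1,024 bytes
342,902 / 1,024 = 334.87 KiB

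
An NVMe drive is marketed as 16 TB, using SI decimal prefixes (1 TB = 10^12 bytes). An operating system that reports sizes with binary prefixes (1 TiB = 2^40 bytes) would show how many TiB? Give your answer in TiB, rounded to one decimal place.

14.6 TiB

16 TB × 1,000,000,000,000 bytes/TB = 16,000,000,000,000 bytes
1 TiB = 1,099,511,627,776 bytes
16,000,000,000,000 / 1,099,511,627,776 = 14.6 TiB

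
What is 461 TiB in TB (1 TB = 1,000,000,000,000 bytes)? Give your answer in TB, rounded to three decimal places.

461 TiB = 461 × 2^40 bytes = 506,874,860,404,736 bytes
1 TB = 1,000,000,000,000 bytes
506,874,860,404,736 / 1,000,000,000,000 = 506.875 TB

506.875 TB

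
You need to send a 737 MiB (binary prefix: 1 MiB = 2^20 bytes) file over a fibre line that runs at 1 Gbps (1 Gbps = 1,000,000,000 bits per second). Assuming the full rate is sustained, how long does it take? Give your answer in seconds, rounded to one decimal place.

6.2 seconds

737 MiB = 772,800,512 bytes = 6,182,404,096 bits
1 Gbps = 1,000,000,000 bits/s
time = 6,182,404,096 / 1,000,000,000 = 6.2 s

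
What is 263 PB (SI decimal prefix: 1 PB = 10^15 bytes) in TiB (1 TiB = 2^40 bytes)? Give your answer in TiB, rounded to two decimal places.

263 PB × 1,000,000,000,000,000 bytes/PB = 263,000,000,000,000,000 bytes
1 TiB = 1,099,511,627,776 bytes
263,000,000,000,000,000 / 1,099,511,627,776 = 239,197.11 TiB

239,197.11 TiB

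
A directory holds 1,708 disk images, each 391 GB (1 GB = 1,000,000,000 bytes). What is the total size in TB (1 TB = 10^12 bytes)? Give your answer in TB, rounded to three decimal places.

667.828 TB

Total = 1,708 × 391 GB = 667,828 GB
= 667,828 × 1,000,000,000 bytes = 667,828,000,000,000 bytes
1 TB = 1,000,000,000,000 bytes
667,828,000,000,000 / 1,000,000,000,000 = 667.828 TB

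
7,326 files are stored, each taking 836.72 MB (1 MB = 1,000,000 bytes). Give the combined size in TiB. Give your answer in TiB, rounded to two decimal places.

Total = 7,326 × 836.72 MB = 6129810.72 MB
= 6129810.72 × 1,000,000 bytes = 6,129,810,720,000 bytes
1 TiB = 1,099,511,627,776 bytes
6,129,810,720,000 / 1,099,511,627,776 = 5.58 TiB

5.58 TiB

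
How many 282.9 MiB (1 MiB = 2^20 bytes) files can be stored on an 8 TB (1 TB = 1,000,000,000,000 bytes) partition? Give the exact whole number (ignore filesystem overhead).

Capacity: 8 TB = 8,000,000,000,000 bytes
Per item: 282.9 MiB = 296,642,150.4 bytes
⌊8,000,000,000,000 / 296,642,150.4⌋ = 26,968

26,968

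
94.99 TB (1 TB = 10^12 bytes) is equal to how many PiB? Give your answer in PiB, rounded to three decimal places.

94.99 TB = 94.99 × 10^12 bytes = 94,990,000,000,000 bytes
1 PiB = 2^50 bytes = 1,125,899,906,842,624 bytes
94,990,000,000,000 / 1,125,899,906,842,624 = 0.084 PiB

0.084 PiB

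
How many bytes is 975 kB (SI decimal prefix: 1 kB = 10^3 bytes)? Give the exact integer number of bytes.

975,000 bytes

975 × 1,000 = 975,000 bytes  (1 kB = 10^3 bytes)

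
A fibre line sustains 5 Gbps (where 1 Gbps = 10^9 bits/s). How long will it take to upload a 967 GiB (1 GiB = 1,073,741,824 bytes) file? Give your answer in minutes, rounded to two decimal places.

967 GiB = 1,038,308,343,808 bytes = 8,306,466,750,464 bits
5 Gbps = 5,000,000,000 bits/s
time = 8,306,466,750,464 / 5,000,000,000 = 1,661.293 s
1,661.293 s / 60 = 27.69 minutes

27.69 minutes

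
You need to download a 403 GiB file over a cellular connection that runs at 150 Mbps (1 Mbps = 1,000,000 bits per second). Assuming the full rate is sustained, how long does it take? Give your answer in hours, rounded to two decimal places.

6.41 hours

403 GiB = 432,717,955,072 bytes = 3,461,743,640,576 bits
150 Mbps = 150,000,000 bits/s
time = 3,461,743,640,576 / 150,000,000 = 23,078.2909 s
23,078.2909 s / 3600 = 6.41 hours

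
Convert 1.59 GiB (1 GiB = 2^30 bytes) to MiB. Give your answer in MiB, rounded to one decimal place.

1,628.2 MiB

1.59 GiB = 1.59 × 2^30 bytes = 1,707,249,500.16 bytes
1 MiB = 2^20 bytes = 1,048,576 bytes
1,707,249,500.16 / 1,048,576 = 1,628.2 MiB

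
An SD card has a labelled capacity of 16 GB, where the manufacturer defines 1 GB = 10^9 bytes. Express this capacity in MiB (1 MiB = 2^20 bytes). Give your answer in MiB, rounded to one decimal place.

16 GB × 1,000,000,000 bytes/GB = 16,000,000,000 bytes
1 MiB = 1,048,576 bytes
16,000,000,000 / 1,048,576 = 15,258.8 MiB

15,258.8 MiB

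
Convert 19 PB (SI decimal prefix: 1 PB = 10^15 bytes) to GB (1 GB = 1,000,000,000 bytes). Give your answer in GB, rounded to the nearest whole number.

19 PB = 19 × 10^15 bytes = 19,000,000,000,000,000 bytes
1 GB = 1,000,000,000 bytes
19,000,000,000,000,000 / 1,000,000,000 = 19,000,000 GB

19,000,000 GB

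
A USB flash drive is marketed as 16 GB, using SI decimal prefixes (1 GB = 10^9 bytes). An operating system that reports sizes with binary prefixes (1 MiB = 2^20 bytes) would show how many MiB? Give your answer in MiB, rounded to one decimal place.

15,258.8 MiB

16 GB = 16 × 10^9 bytes = 16,000,000,000 bytes
1 MiB = 2^20 bytes = 1,048,576 bytes
16,000,000,000 / 1,048,576 = 15,258.8 MiB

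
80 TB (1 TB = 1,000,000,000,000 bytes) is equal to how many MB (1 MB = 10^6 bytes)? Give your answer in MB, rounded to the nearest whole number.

80 TB × 1,000,000,000,000 bytes/TB = 80,000,000,000,000 bytes
1 MB = 1,000,000 bytes
80,000,000,000,000 / 1,000,000 = 80,000,000 MB

80,000,000 MB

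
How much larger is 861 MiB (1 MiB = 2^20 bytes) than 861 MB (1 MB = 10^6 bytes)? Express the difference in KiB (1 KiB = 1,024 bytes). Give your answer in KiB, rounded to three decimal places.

861 MiB = 861 × 1,048,576 = 902,823,936 bytes
861 MB = 861 × 1,000,000 = 861,000,000 bytes
difference = 41,823,936 bytes
41,823,936 / 1,024 = 40,843.688 KiB

40,843.688 KiB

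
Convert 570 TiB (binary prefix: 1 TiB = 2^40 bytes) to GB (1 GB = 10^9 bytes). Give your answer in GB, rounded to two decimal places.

570 TiB × 1,099,511,627,776 bytes/TiB = 626,721,627,832,320 bytes
1 GB = 1,000,000,000 bytes
626,721,627,832,320 / 1,000,000,000 = 626,721.63 GB

626,721.63 GB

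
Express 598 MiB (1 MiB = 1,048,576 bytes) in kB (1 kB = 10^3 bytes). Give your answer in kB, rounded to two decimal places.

627,048.45 kB

598 MiB × 1,048,576 bytes/MiB = 627,048,448 bytes
1 kB = 10^3 bytes = 1,000 bytes
627,048,448 / 1,000 = 627,048.45 kB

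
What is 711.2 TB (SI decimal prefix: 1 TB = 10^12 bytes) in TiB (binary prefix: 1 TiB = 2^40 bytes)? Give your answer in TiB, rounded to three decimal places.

711.2 TB = 711.2 × 10^12 bytes = 711,200,000,000,000 bytes
1 TiB = 2^40 bytes = 1,099,511,627,776 bytes
711,200,000,000,000 / 1,099,511,627,776 = 646.833 TiB

646.833 TiB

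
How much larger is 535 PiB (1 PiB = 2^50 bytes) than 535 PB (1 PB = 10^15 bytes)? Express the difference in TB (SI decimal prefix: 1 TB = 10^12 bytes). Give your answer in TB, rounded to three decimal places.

535 PiB = 535 × 1,125,899,906,842,624 = 602,356,450,160,803,840 bytes
535 PB = 535 × 1,000,000,000,000,000 = 535,000,000,000,000,000 bytes
difference = 67,356,450,160,803,840 bytes
67,356,450,160,803,840 / 1,000,000,000,000 = 67,356.450 TB

67,356.450 TB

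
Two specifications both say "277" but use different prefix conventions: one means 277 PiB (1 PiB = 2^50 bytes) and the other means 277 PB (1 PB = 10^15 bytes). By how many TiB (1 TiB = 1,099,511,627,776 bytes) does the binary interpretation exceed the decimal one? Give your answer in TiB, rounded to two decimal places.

31,717.97 TiB

277 PiB = 277 × 1,125,899,906,842,624 = 311,874,274,195,406,848 bytes
277 PB = 277 × 1,000,000,000,000,000 = 277,000,000,000,000,000 bytes
difference = 34,874,274,195,406,848 bytes
34,874,274,195,406,848 / 1,099,511,627,776 = 31,717.97 TiB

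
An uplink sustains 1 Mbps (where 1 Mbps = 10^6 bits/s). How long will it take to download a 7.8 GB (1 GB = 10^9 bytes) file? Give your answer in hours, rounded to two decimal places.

7.8 GB = 7,800,000,000 bytes = 62,400,000,000 bits
1 Mbps = 1,000,000 bits/s
time = 62,400,000,000 / 1,000,000 = 62,400.0000 s
62,400.0000 s / 3600 = 17.33 hours

17.33 hours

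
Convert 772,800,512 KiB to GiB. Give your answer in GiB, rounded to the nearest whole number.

737 GiB

772,800,512 KiB × 1,024 bytes/KiB = 791,347,724,288 bytes
1 GiB = 2^30 bytes = 1,073,741,824 bytes
791,347,724,288 / 1,073,741,824 = 737 GiB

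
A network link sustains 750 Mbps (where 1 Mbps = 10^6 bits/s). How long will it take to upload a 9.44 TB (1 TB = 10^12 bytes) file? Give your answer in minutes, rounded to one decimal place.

9.44 TB = 9,440,000,000,000 bytes = 75,520,000,000,000 bits
750 Mbps = 750,000,000 bits/s
time = 75,520,000,000,000 / 750,000,000 = 100,693.33 s
100,693.33 s / 60 = 1,678.2 minutes

1,678.2 minutes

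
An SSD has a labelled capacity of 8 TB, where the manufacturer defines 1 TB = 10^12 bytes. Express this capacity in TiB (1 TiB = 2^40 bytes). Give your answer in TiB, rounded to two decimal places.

7.28 TiB

8 TB = 8 × 10^12 bytes = 8,000,000,000,000 bytes
1 TiB = 2^40 bytes = 1,099,511,627,776 bytes
8,000,000,000,000 / 1,099,511,627,776 = 7.28 TiB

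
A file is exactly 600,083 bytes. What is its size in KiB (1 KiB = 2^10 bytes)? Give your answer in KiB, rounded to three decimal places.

586.019 KiB

600,083 bytes given.
1 KiB = 2^10 bytes = 1,024 bytes
600,083 / 1,024 = 586.019 KiB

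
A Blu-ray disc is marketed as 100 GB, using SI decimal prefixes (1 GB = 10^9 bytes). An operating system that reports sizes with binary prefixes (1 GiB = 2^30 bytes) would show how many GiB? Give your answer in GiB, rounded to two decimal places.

93.13 GiB

100 GB × 1,000,000,000 bytes/GB = 100,000,000,000 bytes
1 GiB = 1,073,741,824 bytes
100,000,000,000 / 1,073,741,824 = 93.13 GiB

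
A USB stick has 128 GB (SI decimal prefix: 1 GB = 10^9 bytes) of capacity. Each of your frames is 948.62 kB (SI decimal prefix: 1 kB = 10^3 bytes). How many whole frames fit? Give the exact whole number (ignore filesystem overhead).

134,932

Capacity: 128 GB = 128,000,000,000 bytes
Per item: 948.62 kB = 948,620 bytes
⌊128,000,000,000 / 948,620⌋ = 134,932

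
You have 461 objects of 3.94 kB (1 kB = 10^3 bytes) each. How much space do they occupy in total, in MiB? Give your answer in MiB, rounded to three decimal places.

Total = 461 × 3.94 kB = 1816.34 kB
= 1816.34 × 1,000 bytes = 1,816,340 bytes
1 MiB = 1,048,576 bytes
1,816,340 / 1,048,576 = 1.732 MiB

1.732 MiB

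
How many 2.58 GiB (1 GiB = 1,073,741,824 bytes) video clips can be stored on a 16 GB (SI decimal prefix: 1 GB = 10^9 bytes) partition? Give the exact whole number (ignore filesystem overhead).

5

Capacity: 16 GB = 16,000,000,000 bytes
Per item: 2.58 GiB = 2,770,253,905.92 bytes
⌊16,000,000,000 / 2,770,253,905.92⌋ = 5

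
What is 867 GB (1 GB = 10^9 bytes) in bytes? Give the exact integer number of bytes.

867,000,000,000 bytes

867 × 1,000,000,000 = 867,000,000,000 bytes  (1 GB = 10^9 bytes)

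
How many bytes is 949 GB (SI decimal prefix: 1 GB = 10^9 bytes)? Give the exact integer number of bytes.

949 × 1,000,000,000 = 949,000,000,000 bytes  (1 GB = 10^9 bytes)

949,000,000,000 bytes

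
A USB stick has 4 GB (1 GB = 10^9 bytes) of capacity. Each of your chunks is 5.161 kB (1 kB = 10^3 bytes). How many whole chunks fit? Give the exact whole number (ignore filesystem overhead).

775,043

Capacity: 4 GB = 4,000,000,000 bytes
Per item: 5.161 kB = 5,161 bytes
⌊4,000,000,000 / 5,161⌋ = 775,043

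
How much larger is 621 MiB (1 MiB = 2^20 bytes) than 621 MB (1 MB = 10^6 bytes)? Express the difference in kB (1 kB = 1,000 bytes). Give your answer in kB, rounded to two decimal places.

621 MiB = 621 × 1,048,576 = 651,165,696 bytes
621 MB = 621 × 1,000,000 = 621,000,000 bytes
difference = 30,165,696 bytes
30,165,696 / 1,000 = 30,165.70 kB

30,165.70 kB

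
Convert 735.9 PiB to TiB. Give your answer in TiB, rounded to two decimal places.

735.9 PiB = 735.9 × 2^50 bytes = 828,549,741,445,487,001.6 bytes
1 TiB = 2^40 bytes = 1,099,511,627,776 bytes
828,549,741,445,487,001.6 / 1,099,511,627,776 = 753,561.60 TiB

753,561.60 TiB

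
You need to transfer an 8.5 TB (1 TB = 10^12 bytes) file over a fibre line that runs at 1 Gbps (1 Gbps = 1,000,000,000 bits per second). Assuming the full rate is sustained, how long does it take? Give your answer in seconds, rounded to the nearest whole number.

8.5 TB = 8,500,000,000,000 bytes = 68,000,000,000,000 bits
1 Gbps = 1,000,000,000 bits/s
time = 68,000,000,000,000 / 1,000,000,000 = 68,000 s

68,000 seconds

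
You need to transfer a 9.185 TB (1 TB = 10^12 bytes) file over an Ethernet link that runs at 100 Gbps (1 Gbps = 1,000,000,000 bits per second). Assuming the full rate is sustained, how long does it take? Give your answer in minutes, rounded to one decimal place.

9.185 TB = 9,185,000,000,000 bytes = 73,480,000,000,000 bits
100 Gbps = 100,000,000,000 bits/s
time = 73,480,000,000,000 / 100,000,000,000 = 734.80 s
734.80 s / 60 = 12.2 minutes

12.2 minutes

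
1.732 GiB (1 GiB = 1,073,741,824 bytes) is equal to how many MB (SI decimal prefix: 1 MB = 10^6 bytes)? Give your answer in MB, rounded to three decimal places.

1.732 GiB × 1,073,741,824 bytes/GiB = 1,859,720,839.168 bytes
1 MB = 10^6 bytes = 1,000,000 bytes
1,859,720,839.168 / 1,000,000 = 1,859.721 MB

1,859.721 MB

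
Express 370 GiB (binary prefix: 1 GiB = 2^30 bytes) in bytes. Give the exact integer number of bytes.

397,284,474,880 bytes

370 × 1,073,741,824 = 397,284,474,880 bytes  (1 GiB = 2^30 bytes)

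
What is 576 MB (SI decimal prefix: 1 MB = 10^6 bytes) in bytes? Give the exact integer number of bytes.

576,000,000 bytes

576 × 1,000,000 = 576,000,000 bytes  (1 MB = 10^6 bytes)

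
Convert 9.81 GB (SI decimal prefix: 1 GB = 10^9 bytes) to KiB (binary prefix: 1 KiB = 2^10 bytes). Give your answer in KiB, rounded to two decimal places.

9,580,078.13 KiB

9.81 GB = 9.81 × 10^9 bytes = 9,810,000,000 bytes
1 KiB = 2^10 bytes = 1,024 bytes
9,810,000,000 / 1,024 = 9,580,078.13 KiB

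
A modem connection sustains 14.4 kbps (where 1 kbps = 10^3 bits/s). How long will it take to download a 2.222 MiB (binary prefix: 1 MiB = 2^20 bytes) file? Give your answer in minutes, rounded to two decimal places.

21.57 minutes

2.222 MiB = 2,329,935.872 bytes = 18,639,486.976 bits
14.4 kbps = 14,400 bits/s
time = 18,639,486.976 / 14,400 = 1,294.409 s
1,294.409 s / 60 = 21.57 minutes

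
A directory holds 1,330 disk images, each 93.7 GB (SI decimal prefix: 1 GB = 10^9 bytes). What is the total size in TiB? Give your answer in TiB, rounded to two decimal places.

Total = 1,330 × 93.7 GB = 124,621 GB
= 124,621 × 1,000,000,000 bytes = 124,621,000,000,000 bytes
1 TiB = 1,099,511,627,776 bytes
124,621,000,000,000 / 1,099,511,627,776 = 113.34 TiB

113.34 TiB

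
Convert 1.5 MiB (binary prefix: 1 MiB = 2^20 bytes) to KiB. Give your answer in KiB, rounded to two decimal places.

1,536.00 KiB

1.5 MiB = 1.5 × 2^20 bytes = 1,572,864 bytes
1 KiB = 2^10 bytes = 1,024 bytes
1,572,864 / 1,024 = 1,536.00 KiB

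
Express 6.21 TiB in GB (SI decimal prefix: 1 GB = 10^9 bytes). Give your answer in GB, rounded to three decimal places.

6,827.967 GB

6.21 TiB = 6.21 × 2^40 bytes = 6,827,967,208,488.96 bytes
1 GB = 10^9 bytes = 1,000,000,000 bytes
6,827,967,208,488.96 / 1,000,000,000 = 6,827.967 GB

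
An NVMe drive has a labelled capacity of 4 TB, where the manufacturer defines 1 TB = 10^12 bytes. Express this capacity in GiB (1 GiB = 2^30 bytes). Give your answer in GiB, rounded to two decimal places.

4 TB = 4 × 10^12 bytes = 4,000,000,000,000 bytes
1 GiB = 2^30 bytes = 1,073,741,824 bytes
4,000,000,000,000 / 1,073,741,824 = 3,725.29 GiB

3,725.29 GiB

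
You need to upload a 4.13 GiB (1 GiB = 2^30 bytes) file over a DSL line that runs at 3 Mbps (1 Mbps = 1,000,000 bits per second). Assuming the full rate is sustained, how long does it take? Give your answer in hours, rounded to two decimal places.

3.28 hours

4.13 GiB = 4,434,553,733.12 bytes = 35,476,429,864.96 bits
3 Mbps = 3,000,000 bits/s
time = 35,476,429,864.96 / 3,000,000 = 11,825.4766 s
11,825.4766 s / 3600 = 3.28 hours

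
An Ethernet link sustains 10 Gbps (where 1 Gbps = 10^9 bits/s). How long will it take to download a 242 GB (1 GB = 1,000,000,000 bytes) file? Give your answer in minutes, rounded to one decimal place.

242 GB = 242,000,000,000 bytes = 1,936,000,000,000 bits
10 Gbps = 10,000,000,000 bits/s
time = 1,936,000,000,000 / 10,000,000,000 = 193.60 s
193.60 s / 60 = 3.2 minutes

3.2 minutes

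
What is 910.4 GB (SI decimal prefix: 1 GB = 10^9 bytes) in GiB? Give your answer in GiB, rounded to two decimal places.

847.88 GiB

910.4 GB × 1,000,000,000 bytes/GB = 910,400,000,000 bytes
1 GiB = 2^30 bytes = 1,073,741,824 bytes
910,400,000,000 / 1,073,741,824 = 847.88 GiB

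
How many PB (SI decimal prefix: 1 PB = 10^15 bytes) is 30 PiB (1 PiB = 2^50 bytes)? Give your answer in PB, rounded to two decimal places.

33.78 PB

30 PiB × 1,125,899,906,842,624 bytes/PiB = 33,776,997,205,278,720 bytes
1 PB = 1,000,000,000,000,000 bytes
33,776,997,205,278,720 / 1,000,000,000,000,000 = 33.78 PB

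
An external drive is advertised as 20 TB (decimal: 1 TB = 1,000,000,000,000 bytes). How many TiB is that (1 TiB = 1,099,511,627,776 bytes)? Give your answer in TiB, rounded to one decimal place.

20 TB = 20 × 10^12 bytes = 20,000,000,000,000 bytes
1 TiB = 1,099,511,627,776 bytes
20,000,000,000,000 / 1,099,511,627,776 = 18.2 TiB

18.2 TiB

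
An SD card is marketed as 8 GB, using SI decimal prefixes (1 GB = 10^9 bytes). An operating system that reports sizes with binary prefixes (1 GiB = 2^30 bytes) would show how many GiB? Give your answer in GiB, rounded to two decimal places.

8 GB × 1,000,000,000 bytes/GB = 8,000,000,000 bytes
1 GiB = 2^30 bytes = 1,073,741,824 bytes
8,000,000,000 / 1,073,741,824 = 7.45 GiB

7.45 GiB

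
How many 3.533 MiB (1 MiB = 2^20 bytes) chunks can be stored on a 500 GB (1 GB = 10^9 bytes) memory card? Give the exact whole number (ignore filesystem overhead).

Capacity: 500 GB = 500,000,000,000 bytes
Per item: 3.533 MiB = 3,704,619.008 bytes
⌊500,000,000,000 / 3,704,619.008⌋ = 134,966

134,966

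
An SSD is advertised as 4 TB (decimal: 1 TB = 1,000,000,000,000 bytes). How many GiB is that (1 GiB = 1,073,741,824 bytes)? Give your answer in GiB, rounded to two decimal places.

3,725.29 GiB

4 TB = 4 × 10^12 bytes = 4,000,000,000,000 bytes
1 GiB = 2^30 bytes = 1,073,741,824 bytes
4,000,000,000,000 / 1,073,741,824 = 3,725.29 GiB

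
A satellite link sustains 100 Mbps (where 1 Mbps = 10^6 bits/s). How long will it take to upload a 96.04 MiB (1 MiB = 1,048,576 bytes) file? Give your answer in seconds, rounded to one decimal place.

96.04 MiB = 100,705,239.04 bytes = 805,641,912.32 bits
100 Mbps = 100,000,000 bits/s
time = 805,641,912.32 / 100,000,000 = 8.1 s

8.1 seconds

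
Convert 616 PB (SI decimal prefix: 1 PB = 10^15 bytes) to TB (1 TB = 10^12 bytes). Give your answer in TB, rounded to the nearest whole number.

616,000 TB

616 PB = 616 × 10^15 bytes = 616,000,000,000,000,000 bytes
1 TB = 1,000,000,000,000 bytes
616,000,000,000,000,000 / 1,000,000,000,000 = 616,000 TB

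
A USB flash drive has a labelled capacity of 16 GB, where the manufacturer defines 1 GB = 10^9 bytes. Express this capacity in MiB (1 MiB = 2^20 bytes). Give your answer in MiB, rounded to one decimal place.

16 GB = 16 × 10^9 bytes = 16,000,000,000 bytes
1 MiB = 2^20 bytes = 1,048,576 bytes
16,000,000,000 / 1,048,576 = 15,258.8 MiB

15,258.8 MiB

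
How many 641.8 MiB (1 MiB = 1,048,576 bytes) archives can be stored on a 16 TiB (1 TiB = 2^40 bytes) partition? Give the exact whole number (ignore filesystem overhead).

26,140

Capacity: 16 TiB = 17,592,186,044,416 bytes
Per item: 641.8 MiB = 672,976,076.8 bytes
⌊17,592,186,044,416 / 672,976,076.8⌋ = 26,140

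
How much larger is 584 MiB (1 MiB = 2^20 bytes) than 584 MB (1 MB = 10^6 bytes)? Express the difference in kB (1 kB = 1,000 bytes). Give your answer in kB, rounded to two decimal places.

28,368.38 kB

584 MiB = 584 × 1,048,576 = 612,368,384 bytes
584 MB = 584 × 1,000,000 = 584,000,000 bytes
difference = 28,368,384 bytes
28,368,384 / 1,000 = 28,368.38 kB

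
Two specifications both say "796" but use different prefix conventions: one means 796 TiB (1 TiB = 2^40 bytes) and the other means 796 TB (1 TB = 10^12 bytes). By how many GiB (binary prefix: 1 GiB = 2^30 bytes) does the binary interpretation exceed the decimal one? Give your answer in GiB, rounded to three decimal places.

73,771.231 GiB

796 TiB = 796 × 1,099,511,627,776 = 875,211,255,709,696 bytes
796 TB = 796 × 1,000,000,000,000 = 796,000,000,000,000 bytes
difference = 79,211,255,709,696 bytes
79,211,255,709,696 / 1,073,741,824 = 73,771.231 GiB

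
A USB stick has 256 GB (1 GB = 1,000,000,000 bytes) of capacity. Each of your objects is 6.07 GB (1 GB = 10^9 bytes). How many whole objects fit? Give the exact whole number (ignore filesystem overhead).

Capacity: 256 GB = 256,000,000,000 bytes
Per item: 6.07 GB = 6,070,000,000 bytes
⌊256,000,000,000 / 6,070,000,000⌋ = 42

42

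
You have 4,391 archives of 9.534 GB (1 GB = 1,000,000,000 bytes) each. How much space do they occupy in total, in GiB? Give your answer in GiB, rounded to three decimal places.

38,988.696 GiB

Total = 4,391 × 9.534 GB = 41863.794 GB
= 41863.794 × 1,000,000,000 bytes = 41,863,794,000,000 bytes
1 GiB = 1,073,741,824 bytes
41,863,794,000,000 / 1,073,741,824 = 38,988.696 GiB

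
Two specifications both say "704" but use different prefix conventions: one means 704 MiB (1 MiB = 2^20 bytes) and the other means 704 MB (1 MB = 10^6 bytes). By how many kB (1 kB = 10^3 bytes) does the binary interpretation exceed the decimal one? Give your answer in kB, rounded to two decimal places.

34,197.50 kB

704 MiB = 704 × 1,048,576 = 738,197,504 bytes
704 MB = 704 × 1,000,000 = 704,000,000 bytes
difference = 34,197,504 bytes
34,197,504 / 1,000 = 34,197.50 kB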